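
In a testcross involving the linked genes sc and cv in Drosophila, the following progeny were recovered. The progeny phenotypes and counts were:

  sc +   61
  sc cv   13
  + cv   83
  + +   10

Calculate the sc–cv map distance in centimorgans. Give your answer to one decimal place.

13.8 centimorgans

The two most frequent classes, + cv (83) and sc + (61), are the parental types, so the F1 was + cv / sc +.
The recombinant classes are + + and sc cv: 10 + 13 = 23.
Recombination frequency = 23/167 = 0.1377 ≈ 13.8%, i.e. 13.8 centimorgans.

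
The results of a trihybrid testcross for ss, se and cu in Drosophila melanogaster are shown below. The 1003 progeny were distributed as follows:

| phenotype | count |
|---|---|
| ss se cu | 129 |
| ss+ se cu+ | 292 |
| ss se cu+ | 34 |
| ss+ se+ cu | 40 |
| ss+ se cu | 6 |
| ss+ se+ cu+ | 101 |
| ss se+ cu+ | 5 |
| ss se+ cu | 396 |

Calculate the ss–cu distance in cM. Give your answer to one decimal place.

8.5 cM

The two most frequent reciprocal classes, ss se+ cu and ss+ se cu+, are the parental types, so the F1 was ss se+ cu / ss+ se cu+.
The two rarest classes, ss se+ cu+ and ss+ se cu, are the double crossovers. Comparing them with the parentals, only the cu allele has switched, so cu is the middle locus and the order is ss – cu – se.
Crossovers in the ss–cu interval produce the single-crossover classes ss+ se+ cu and ss se cu+ (40 + 34 = 74) plus the double crossovers (11).
RF(ss–cu) = (74 + 11) / 1003 = 85/1003 = 0.0847 → 8.5 cM.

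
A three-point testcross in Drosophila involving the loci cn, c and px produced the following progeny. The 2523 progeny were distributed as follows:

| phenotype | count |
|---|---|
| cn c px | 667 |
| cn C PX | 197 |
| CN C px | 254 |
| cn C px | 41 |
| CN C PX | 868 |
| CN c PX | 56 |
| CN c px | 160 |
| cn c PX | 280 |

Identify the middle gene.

c

The two most frequent reciprocal classes, CN C PX and cn c px, are the parental types, so the F1 was CN C PX / cn c px.
The two rarest classes, CN c PX and cn C px, are the double crossovers. Comparing them with the parentals, only the c allele has switched, so c is the middle locus and the order is cn – c – px.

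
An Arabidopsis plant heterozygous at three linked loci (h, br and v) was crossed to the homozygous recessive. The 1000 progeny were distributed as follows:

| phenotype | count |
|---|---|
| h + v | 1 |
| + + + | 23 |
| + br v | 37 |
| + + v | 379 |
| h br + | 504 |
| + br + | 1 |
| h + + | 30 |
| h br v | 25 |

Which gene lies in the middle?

The two most frequent reciprocal classes, + + v and h br +, are the parental types, so the F1 was + + v / h br +.
The two rarest classes, h + v and + br +, are the double crossovers. Comparing them with the parentals, only the h allele has switched, so h is the middle locus and the order is v – h – br.

h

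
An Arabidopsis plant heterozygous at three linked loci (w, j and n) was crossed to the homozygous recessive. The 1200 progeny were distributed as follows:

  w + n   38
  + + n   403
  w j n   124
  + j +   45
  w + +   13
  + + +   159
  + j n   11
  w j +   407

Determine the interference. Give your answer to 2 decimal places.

0.12

The two most frequent reciprocal classes, w j + and + + n, are the parental types, so the F1 was w j + / + + n.
The two rarest classes, w + + and + j n, are the double crossovers. Comparing them with the parentals, only the j allele has switched, so j is the middle locus and the order is w – j – n.
w–j: (83 + 24)/1200 = 0.0892; j–n: (283 + 24)/1200 = 0.2558.
Expected DCO frequency = 0.0892 × 0.2558 ≈ 0.02282; observed = 24/1200 ≈ 0.02000.
Coefficient of coincidence = 0.02000/0.02282 ≈ 0.88; interference = 1 − 0.88 = 0.12.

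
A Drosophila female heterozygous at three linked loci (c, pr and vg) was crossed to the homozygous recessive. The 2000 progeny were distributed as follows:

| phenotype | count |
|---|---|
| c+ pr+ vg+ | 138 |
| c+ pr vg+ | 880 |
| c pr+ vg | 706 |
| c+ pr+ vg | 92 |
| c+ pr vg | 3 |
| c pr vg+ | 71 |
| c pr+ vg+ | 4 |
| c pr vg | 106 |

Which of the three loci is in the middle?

The two most frequent reciprocal classes, c pr+ vg and c+ pr vg+, are the parental types, so the F1 was c pr+ vg / c+ pr vg+.
The two rarest classes, c pr+ vg+ and c+ pr vg, are the double crossovers. Comparing them with the parentals, only the vg allele has switched, so vg is the middle locus and the order is c – vg – pr.

vg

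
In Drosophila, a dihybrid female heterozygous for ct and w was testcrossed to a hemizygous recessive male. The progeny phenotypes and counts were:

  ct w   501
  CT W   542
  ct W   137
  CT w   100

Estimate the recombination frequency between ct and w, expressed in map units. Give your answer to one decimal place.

18.5 map units

The two most frequent classes, CT W (542) and ct w (501), are the parental types, so the F1 was CT W / ct w.
The recombinant classes are CT w and ct W: 100 + 137 = 237.
Recombination frequency = 237/1280 = 0.1852 ≈ 18.5%, i.e. 18.5 map units.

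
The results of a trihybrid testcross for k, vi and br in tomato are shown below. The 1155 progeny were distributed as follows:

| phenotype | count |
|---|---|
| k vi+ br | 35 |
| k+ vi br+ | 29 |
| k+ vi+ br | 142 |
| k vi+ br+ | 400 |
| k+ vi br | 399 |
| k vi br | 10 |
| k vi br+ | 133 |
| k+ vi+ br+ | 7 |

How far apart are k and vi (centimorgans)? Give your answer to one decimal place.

25.3 centimorgans

The two most frequent reciprocal classes, k+ vi br and k vi+ br+, are the parental types, so the F1 was k+ vi br / k vi+ br+.
The two rarest classes, k vi br and k+ vi+ br+, are the double crossovers. Comparing them with the parentals, only the k allele has switched, so k is the middle locus and the order is vi – k – br.
Crossovers in the vi–k interval produce the single-crossover classes k+ vi+ br and k vi br+ (142 + 133 = 275) plus the double crossovers (17).
RF(vi–k) = (275 + 17) / 1155 = 292/1155 = 0.2528 → 25.3 centimorgans.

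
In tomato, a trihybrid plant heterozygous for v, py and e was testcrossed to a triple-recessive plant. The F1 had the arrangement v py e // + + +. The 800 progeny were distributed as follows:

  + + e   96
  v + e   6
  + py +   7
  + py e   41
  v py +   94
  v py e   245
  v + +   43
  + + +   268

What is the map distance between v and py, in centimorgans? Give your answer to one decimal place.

12.1 centimorgans

The two rarest classes, v + e and + py +, are the double crossovers. Comparing them with the parentals, only the py allele has switched, so py is the middle locus and the order is e – py – v.
Crossovers in the py–v interval produce the single-crossover classes + py e and v + + (41 + 43 = 84) plus the double crossovers (13).
RF(py–v) = (84 + 13) / 800 = 97/800 = 0.1212 → 12.1 centimorgans.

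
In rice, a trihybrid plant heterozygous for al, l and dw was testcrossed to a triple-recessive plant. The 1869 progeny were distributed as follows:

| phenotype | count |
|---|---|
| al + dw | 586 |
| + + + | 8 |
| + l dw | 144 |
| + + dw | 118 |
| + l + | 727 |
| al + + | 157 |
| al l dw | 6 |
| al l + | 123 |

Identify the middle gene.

l

The two most frequent reciprocal classes, al + dw and + l +, are the parental types, so the F1 was al + dw / + l +.
The two rarest classes, al l dw and + + +, are the double crossovers. Comparing them with the parentals, only the l allele has switched, so l is the middle locus and the order is al – l – dw.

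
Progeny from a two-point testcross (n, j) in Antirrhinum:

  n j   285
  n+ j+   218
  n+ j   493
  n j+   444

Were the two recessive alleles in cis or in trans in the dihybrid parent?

trans

The two most frequent classes are n+ j (493) and n j+ (444); these are the parental (non-recombinant) types.
So the F1 carried n+ j on one chromosome and n j+ on the other — the recessive alleles are on opposite chromosomes (trans / repulsion).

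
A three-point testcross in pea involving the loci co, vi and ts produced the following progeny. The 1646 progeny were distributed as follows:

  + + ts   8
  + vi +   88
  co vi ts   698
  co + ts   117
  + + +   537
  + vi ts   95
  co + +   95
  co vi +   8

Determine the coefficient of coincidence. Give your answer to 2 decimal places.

0.58

The two most frequent reciprocal classes, + + + and co vi ts, are the parental types, so the F1 was + + + / co vi ts.
The two rarest classes, + + ts and co vi +, are the double crossovers. Comparing them with the parentals, only the ts allele has switched, so ts is the middle locus and the order is co – ts – vi.
co–ts: (190 + 16)/1646 = 0.1252; ts–vi: (205 + 16)/1646 = 0.1343.
Expected DCO frequency = 0.1252 × 0.1343 ≈ 0.01681; observed = 16/1646 ≈ 0.00972.
Coefficient of coincidence = 0.00972/0.01681 ≈ 0.58.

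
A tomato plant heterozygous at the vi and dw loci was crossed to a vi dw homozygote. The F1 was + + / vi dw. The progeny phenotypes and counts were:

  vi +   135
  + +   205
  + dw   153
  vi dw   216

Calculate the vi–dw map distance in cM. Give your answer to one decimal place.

The recombinant classes are + dw and vi +: 153 + 135 = 288.
Recombination frequency = 288/709 = 0.4062 ≈ 40.6%, i.e. 40.6 cM.

40.6 cM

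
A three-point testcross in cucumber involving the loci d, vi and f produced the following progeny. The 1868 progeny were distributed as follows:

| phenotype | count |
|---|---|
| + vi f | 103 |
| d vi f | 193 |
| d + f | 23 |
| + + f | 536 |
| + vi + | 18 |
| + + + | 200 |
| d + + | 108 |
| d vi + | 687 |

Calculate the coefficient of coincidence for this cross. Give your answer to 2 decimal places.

The two most frequent reciprocal classes, + + f and d vi +, are the parental types, so the F1 was + + f / d vi +.
The two rarest classes, d + f and + vi +, are the double crossovers. Comparing them with the parentals, only the d allele has switched, so d is the middle locus and the order is f – d – vi.
f–d: (393 + 41)/1868 = 0.2323; d–vi: (211 + 41)/1868 = 0.1349.
Expected DCO frequency = 0.2323 × 0.1349 ≈ 0.03134; observed = 41/1868 ≈ 0.02195.
Coefficient of coincidence = 0.02195/0.03134 ≈ 0.70.

0.70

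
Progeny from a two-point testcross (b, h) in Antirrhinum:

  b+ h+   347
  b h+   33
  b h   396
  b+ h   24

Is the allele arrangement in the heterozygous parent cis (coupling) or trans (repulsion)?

cis

The two most frequent classes are b+ h+ (347) and b h (396); these are the parental (non-recombinant) types.
So the F1 carried b+ h+ on one chromosome and b h on the other — the recessive alleles are on the same chromosome (cis / coupling).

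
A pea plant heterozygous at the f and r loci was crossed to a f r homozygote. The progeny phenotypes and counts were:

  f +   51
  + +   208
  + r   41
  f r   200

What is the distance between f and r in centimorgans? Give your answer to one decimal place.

The two most frequent classes, + + (208) and f r (200), are the parental types, so the F1 was + + / f r.
The recombinant classes are + r and f +: 41 + 51 = 92.
Recombination frequency = 92/500 = 0.1840 ≈ 18.4%, i.e. 18.4 centimorgans.

18.4 centimorgans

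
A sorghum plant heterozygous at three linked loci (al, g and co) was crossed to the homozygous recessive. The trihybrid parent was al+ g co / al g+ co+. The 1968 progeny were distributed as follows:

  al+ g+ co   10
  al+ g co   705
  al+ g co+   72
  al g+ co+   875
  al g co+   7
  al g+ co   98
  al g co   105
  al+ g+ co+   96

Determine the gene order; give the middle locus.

g

The two rarest classes, al+ g+ co and al g co+, are the double crossovers. Comparing them with the parentals, only the g allele has switched, so g is the middle locus and the order is co – g – al.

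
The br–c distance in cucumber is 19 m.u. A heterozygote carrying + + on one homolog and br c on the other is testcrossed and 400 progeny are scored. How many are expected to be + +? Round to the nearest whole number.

A map distance of 19 m.u. corresponds to a recombination frequency of 0.190.
The F1 is + + / br c, so + + is a parental gamete class with expected frequency (1 − r)/2 = 0.810/2 = 0.4050.
Expected number = 0.4050 × 400 = 162.00 ≈ 162.

162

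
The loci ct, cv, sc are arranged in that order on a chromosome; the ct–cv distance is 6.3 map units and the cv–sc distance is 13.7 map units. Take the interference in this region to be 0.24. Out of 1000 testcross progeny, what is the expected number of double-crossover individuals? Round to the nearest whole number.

Map distances give recombination frequencies of 0.063 and 0.137 for the two intervals.
With interference 0.24 (so coincidence = 0.76), expected double-crossover frequency = 0.063 × 0.137 × 0.76 = 0.00656.
Expected number = 0.00656 × 1000 = 6.56 ≈ 7.

7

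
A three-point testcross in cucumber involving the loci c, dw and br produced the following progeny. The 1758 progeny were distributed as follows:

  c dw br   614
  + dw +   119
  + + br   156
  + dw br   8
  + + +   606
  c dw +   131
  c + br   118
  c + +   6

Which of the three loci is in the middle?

c

The two most frequent reciprocal classes, c dw br and + + +, are the parental types, so the F1 was c dw br / + + +.
The two rarest classes, + dw br and c + +, are the double crossovers. Comparing them with the parentals, only the c allele has switched, so c is the middle locus and the order is dw – c – br.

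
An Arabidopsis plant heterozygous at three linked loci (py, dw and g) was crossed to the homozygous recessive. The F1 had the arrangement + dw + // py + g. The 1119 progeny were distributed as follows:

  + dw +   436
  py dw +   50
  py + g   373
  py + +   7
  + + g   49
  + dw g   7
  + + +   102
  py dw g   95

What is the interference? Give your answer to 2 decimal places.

0.34

The two rarest classes, + dw g and py + +, are the double crossovers. Comparing them with the parentals, only the g allele has switched, so g is the middle locus and the order is dw – g – py.
dw–g: (197 + 14)/1119 = 0.1886; g–py: (99 + 14)/1119 = 0.1010.
Expected DCO frequency = 0.1886 × 0.1010 ≈ 0.01905; observed = 14/1119 ≈ 0.01251.
Coefficient of coincidence = 0.01251/0.01905 ≈ 0.66; interference = 1 − 0.66 = 0.34.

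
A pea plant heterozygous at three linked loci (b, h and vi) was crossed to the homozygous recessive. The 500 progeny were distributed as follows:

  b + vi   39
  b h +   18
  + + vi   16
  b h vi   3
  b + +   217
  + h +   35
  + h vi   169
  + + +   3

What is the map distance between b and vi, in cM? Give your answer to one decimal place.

16.0 cM

The two most frequent reciprocal classes, + h vi and b + +, are the parental types, so the F1 was + h vi / b + +.
The two rarest classes, b h vi and + + +, are the double crossovers. Comparing them with the parentals, only the b allele has switched, so b is the middle locus and the order is vi – b – h.
Crossovers in the vi–b interval produce the single-crossover classes + h + and b + vi (35 + 39 = 74) plus the double crossovers (6).
RF(vi–b) = (74 + 6) / 500 = 80/500 = 0.1600 → 16.0 cM.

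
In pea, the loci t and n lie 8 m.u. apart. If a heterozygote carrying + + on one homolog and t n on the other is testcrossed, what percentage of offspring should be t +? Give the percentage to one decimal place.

A map distance of 8 m.u. corresponds to a recombination frequency of 0.080.
The F1 is + + / t n, so t + is a recombinant gamete class with expected frequency r/2 = 0.080/2 = 0.0400.
That is 0.0400 = 4.0% of the progeny.

4.0%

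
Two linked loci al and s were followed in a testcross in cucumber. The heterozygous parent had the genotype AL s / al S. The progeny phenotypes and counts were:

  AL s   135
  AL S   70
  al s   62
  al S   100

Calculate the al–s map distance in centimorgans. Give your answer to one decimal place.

The recombinant classes are AL S and al s: 70 + 62 = 132.
Recombination frequency = 132/367 = 0.3597 ≈ 36.0%, i.e. 36.0 centimorgans.

36.0 centimorgans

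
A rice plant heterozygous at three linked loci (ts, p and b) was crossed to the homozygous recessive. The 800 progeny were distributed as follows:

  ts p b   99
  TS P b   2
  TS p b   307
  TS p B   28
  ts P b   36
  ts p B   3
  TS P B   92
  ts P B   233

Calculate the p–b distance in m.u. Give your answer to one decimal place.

8.6 m.u.

The two most frequent reciprocal classes, TS p b and ts P B, are the parental types, so the F1 was TS p b / ts P B.
The two rarest classes, TS P b and ts p B, are the double crossovers. Comparing them with the parentals, only the p allele has switched, so p is the middle locus and the order is b – p – ts.
Crossovers in the b–p interval produce the single-crossover classes TS p B and ts P b (28 + 36 = 64) plus the double crossovers (5).
RF(b–p) = (64 + 5) / 800 = 69/800 = 0.0862 → 8.6 m.u.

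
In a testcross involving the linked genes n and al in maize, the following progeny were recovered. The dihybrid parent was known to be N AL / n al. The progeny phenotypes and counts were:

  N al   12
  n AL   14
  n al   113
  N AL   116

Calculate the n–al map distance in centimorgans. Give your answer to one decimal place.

10.2 centimorgans

The recombinant classes are N al and n AL: 12 + 14 = 26.
Recombination frequency = 26/255 = 0.1020 ≈ 10.2%, i.e. 10.2 centimorgans.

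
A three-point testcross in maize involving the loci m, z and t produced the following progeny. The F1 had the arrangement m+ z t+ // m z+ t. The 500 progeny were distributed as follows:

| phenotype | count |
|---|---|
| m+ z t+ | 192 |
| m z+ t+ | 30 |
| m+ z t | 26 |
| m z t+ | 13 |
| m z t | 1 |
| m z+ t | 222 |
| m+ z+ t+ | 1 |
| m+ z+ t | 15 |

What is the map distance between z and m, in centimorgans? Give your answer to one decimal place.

6.0 centimorgans

The two rarest classes, m+ z+ t+ and m z t, are the double crossovers. Comparing them with the parentals, only the z allele has switched, so z is the middle locus and the order is t – z – m.
Crossovers in the z–m interval produce the single-crossover classes m z t+ and m+ z+ t (13 + 15 = 28) plus the double crossovers (2).
RF(z–m) = (28 + 2) / 500 = 30/500 = 0.0600 → 6.0 centimorgans.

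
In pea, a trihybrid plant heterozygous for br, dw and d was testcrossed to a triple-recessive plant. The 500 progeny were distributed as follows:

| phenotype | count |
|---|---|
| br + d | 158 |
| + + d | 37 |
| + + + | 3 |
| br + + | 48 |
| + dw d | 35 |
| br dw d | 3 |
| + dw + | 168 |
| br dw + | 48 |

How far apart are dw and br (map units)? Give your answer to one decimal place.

18.2 map units

The two most frequent reciprocal classes, + dw + and br + d, are the parental types, so the F1 was + dw + / br + d.
The two rarest classes, + + + and br dw d, are the double crossovers. Comparing them with the parentals, only the dw allele has switched, so dw is the middle locus and the order is d – dw – br.
Crossovers in the dw–br interval produce the single-crossover classes br dw + and + + d (48 + 37 = 85) plus the double crossovers (6).
RF(dw–br) = (85 + 6) / 500 = 91/500 = 0.1820 → 18.2 map units.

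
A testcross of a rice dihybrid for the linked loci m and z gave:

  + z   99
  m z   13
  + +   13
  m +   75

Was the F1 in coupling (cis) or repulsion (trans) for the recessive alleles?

The two most frequent classes are + z (99) and m + (75); these are the parental (non-recombinant) types.
So the F1 carried + z on one chromosome and m + on the other — the recessive alleles are on opposite chromosomes (trans / repulsion).

trans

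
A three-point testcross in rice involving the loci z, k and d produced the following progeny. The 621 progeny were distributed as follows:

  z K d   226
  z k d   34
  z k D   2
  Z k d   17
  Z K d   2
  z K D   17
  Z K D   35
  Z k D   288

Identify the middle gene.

z

The two most frequent reciprocal classes, z K d and Z k D, are the parental types, so the F1 was z K d / Z k D.
The two rarest classes, Z K d and z k D, are the double crossovers. Comparing them with the parentals, only the z allele has switched, so z is the middle locus and the order is d – z – k.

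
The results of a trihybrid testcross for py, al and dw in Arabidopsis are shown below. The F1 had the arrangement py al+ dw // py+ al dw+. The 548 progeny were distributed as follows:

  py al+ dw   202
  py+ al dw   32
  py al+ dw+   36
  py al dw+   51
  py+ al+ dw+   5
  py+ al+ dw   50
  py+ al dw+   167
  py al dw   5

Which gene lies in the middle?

al

The two rarest classes, py al dw and py+ al+ dw+, are the double crossovers. Comparing them with the parentals, only the al allele has switched, so al is the middle locus and the order is dw – al – py.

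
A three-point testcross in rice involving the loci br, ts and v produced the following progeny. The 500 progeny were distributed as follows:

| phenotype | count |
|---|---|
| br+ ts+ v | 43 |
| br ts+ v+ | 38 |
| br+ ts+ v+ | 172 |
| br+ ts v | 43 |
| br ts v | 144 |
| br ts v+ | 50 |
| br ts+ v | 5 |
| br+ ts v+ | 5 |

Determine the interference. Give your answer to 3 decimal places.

0.467

The two most frequent reciprocal classes, br ts v and br+ ts+ v+, are the parental types, so the F1 was br ts v / br+ ts+ v+.
The two rarest classes, br ts+ v and br+ ts v+, are the double crossovers. Comparing them with the parentals, only the ts allele has switched, so ts is the middle locus and the order is v – ts – br.
v–ts: (93 + 10)/500 = 0.2060; ts–br: (81 + 10)/500 = 0.1820.
Expected DCO frequency = 0.2060 × 0.1820 ≈ 0.03749; observed = 10/500 ≈ 0.02000.
Coefficient of coincidence = 0.02000/0.03749 ≈ 0.533; interference = 1 − 0.533 = 0.467.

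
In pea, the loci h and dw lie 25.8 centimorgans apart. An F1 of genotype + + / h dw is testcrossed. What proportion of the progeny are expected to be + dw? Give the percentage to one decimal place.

A map distance of 25.8 centimorgans corresponds to a recombination frequency of 0.258.
The F1 is + + / h dw, so + dw is a recombinant gamete class with expected frequency r/2 = 0.258/2 = 0.1290.
That is 0.1290 = 12.9% of the progeny.

12.9%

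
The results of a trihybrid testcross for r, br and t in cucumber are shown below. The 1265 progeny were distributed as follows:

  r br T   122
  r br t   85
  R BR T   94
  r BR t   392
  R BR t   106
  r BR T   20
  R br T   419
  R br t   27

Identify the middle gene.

The two most frequent reciprocal classes, R br T and r BR t, are the parental types, so the F1 was R br T / r BR t.
The two rarest classes, R br t and r BR T, are the double crossovers. Comparing them with the parentals, only the t allele has switched, so t is the middle locus and the order is br – t – r.

t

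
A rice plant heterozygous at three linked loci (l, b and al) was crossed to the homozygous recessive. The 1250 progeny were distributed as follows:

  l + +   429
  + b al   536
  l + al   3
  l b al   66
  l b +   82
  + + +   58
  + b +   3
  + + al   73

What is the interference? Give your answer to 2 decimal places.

0.64

The two most frequent reciprocal classes, l + + and + b al, are the parental types, so the F1 was l + + / + b al.
The two rarest classes, l + al and + b +, are the double crossovers. Comparing them with the parentals, only the al allele has switched, so al is the middle locus and the order is l – al – b.
l–al: (124 + 6)/1250 = 0.1040; al–b: (155 + 6)/1250 = 0.1288.
Expected DCO frequency = 0.1040 × 0.1288 ≈ 0.01340; observed = 6/1250 ≈ 0.00480.
Coefficient of coincidence = 0.00480/0.01340 ≈ 0.36; interference = 1 − 0.36 = 0.64.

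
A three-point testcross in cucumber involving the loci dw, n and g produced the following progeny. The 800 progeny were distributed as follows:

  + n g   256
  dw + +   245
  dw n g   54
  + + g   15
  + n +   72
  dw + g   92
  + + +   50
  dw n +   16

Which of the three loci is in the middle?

The two most frequent reciprocal classes, + n g and dw + +, are the parental types, so the F1 was + n g / dw + +.
The two rarest classes, + + g and dw n +, are the double crossovers. Comparing them with the parentals, only the n allele has switched, so n is the middle locus and the order is g – n – dw.

n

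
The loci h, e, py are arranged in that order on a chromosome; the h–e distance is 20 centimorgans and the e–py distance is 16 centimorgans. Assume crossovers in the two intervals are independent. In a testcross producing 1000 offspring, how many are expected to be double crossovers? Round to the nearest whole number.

32

Map distances give recombination frequencies of 0.200 and 0.160 for the two intervals.
With no interference, expected double-crossover frequency = 0.200 × 0.160 = 0.03200.
Expected number = 0.03200 × 1000 = 32.00 ≈ 32.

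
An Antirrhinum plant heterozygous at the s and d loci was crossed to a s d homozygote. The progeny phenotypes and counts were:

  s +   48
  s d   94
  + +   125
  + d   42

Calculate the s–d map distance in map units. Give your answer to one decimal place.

The two most frequent classes, + + (125) and s d (94), are the parental types, so the F1 was + + / s d.
The recombinant classes are + d and s +: 42 + 48 = 90.
Recombination frequency = 90/309 = 0.2913 ≈ 29.1%, i.e. 29.1 map units.

29.1 map units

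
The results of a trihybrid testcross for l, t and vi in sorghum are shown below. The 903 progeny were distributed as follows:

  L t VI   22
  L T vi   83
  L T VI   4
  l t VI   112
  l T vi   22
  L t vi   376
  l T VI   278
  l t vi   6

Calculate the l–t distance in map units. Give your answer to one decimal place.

The two most frequent reciprocal classes, l T VI and L t vi, are the parental types, so the F1 was l T VI / L t vi.
The two rarest classes, L T VI and l t vi, are the double crossovers. Comparing them with the parentals, only the l allele has switched, so l is the middle locus and the order is vi – l – t.
Crossovers in the l–t interval produce the single-crossover classes l t VI and L T vi (112 + 83 = 195) plus the double crossovers (10).
RF(l–t) = (195 + 10) / 903 = 205/903 = 0.2270 → 22.7 map units.

22.7 map units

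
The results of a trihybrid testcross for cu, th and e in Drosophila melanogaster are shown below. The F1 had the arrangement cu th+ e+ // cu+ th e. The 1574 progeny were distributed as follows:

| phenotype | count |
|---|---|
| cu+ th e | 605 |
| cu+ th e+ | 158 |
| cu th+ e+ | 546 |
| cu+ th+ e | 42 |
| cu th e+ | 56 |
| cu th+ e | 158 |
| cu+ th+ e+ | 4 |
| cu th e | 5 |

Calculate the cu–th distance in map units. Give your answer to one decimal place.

6.8 map units

The two rarest classes, cu+ th+ e+ and cu th e, are the double crossovers. Comparing them with the parentals, only the cu allele has switched, so cu is the middle locus and the order is e – cu – th.
Crossovers in the cu–th interval produce the single-crossover classes cu th e+ and cu+ th+ e (56 + 42 = 98) plus the double crossovers (9).
RF(cu–th) = (98 + 9) / 1574 = 107/1574 = 0.0680 → 6.8 map units.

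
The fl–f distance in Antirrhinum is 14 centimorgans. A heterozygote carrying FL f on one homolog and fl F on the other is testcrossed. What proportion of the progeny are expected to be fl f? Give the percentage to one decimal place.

7.0%

A map distance of 14 centimorgans corresponds to a recombination frequency of 0.140.
The F1 is FL f / fl F, so fl f is a recombinant gamete class with expected frequency r/2 = 0.140/2 = 0.0700.
That is 0.0700 = 7.0% of the progeny.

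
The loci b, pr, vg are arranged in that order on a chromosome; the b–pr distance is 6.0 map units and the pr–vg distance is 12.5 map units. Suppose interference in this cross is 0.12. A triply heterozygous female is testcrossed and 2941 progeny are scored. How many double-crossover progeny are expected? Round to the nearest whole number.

Map distances give recombination frequencies of 0.060 and 0.125 for the two intervals.
With interference 0.12 (so coincidence = 0.88), expected double-crossover frequency = 0.060 × 0.125 × 0.88 = 0.00660.
Expected number = 0.00660 × 2941 = 19.41 ≈ 19.

19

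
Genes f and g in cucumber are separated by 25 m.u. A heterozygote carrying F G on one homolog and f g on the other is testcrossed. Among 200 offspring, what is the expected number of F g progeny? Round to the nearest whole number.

25

A map distance of 25 m.u. corresponds to a recombination frequency of 0.250.
The F1 is F G / f g, so F g is a recombinant gamete class with expected frequency r/2 = 0.250/2 = 0.1250.
Expected number = 0.1250 × 200 = 25.00 ≈ 25.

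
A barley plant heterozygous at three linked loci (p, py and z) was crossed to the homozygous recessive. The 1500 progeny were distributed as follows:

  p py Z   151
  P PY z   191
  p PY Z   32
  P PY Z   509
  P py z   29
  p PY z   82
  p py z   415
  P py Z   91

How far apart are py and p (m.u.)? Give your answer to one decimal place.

The two most frequent reciprocal classes, P PY Z and p py z, are the parental types, so the F1 was P PY Z / p py z.
The two rarest classes, p PY Z and P py z, are the double crossovers. Comparing them with the parentals, only the p allele has switched, so p is the middle locus and the order is z – p – py.
Crossovers in the p–py interval produce the single-crossover classes P py Z and p PY z (91 + 82 = 173) plus the double crossovers (61).
RF(p–py) = (173 + 61) / 1500 = 234/1500 = 0.1560 → 15.6 m.u.

15.6 m.u.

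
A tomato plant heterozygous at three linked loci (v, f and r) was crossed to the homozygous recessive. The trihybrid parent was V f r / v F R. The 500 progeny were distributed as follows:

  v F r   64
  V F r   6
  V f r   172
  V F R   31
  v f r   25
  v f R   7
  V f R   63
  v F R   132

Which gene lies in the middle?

f

The two rarest classes, V F r and v f R, are the double crossovers. Comparing them with the parentals, only the f allele has switched, so f is the middle locus and the order is v – f – r.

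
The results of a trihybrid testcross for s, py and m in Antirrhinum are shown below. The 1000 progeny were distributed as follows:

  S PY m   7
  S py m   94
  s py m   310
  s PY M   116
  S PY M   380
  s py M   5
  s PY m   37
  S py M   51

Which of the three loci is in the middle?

The two most frequent reciprocal classes, s py m and S PY M, are the parental types, so the F1 was s py m / S PY M.
The two rarest classes, s py M and S PY m, are the double crossovers. Comparing them with the parentals, only the m allele has switched, so m is the middle locus and the order is s – m – py.

m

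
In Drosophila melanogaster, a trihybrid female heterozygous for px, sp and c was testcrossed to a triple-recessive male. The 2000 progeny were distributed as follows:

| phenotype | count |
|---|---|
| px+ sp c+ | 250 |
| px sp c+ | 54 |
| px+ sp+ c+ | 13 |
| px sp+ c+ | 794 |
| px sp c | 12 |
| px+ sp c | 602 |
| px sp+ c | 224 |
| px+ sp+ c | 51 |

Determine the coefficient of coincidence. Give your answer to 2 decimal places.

0.77

The two most frequent reciprocal classes, px sp+ c+ and px+ sp c, are the parental types, so the F1 was px sp+ c+ / px+ sp c.
The two rarest classes, px+ sp+ c+ and px sp c, are the double crossovers. Comparing them with the parentals, only the px allele has switched, so px is the middle locus and the order is c – px – sp.
c–px: (474 + 25)/2000 = 0.2495; px–sp: (105 + 25)/2000 = 0.0650.
Expected DCO frequency = 0.2495 × 0.0650 ≈ 0.01622; observed = 25/2000 ≈ 0.01250.
Coefficient of coincidence = 0.01250/0.01622 ≈ 0.77.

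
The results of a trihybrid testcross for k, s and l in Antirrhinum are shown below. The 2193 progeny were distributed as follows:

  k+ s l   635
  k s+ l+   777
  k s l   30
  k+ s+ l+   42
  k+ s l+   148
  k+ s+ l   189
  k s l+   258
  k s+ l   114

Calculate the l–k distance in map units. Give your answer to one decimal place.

15.2 map units

The two most frequent reciprocal classes, k s+ l+ and k+ s l, are the parental types, so the F1 was k s+ l+ / k+ s l.
The two rarest classes, k+ s+ l+ and k s l, are the double crossovers. Comparing them with the parentals, only the k allele has switched, so k is the middle locus and the order is s – k – l.
Crossovers in the k–l interval produce the single-crossover classes k s+ l and k+ s l+ (114 + 148 = 262) plus the double crossovers (72).
RF(k–l) = (262 + 72) / 2193 = 334/2193 = 0.1523 → 15.2 map units.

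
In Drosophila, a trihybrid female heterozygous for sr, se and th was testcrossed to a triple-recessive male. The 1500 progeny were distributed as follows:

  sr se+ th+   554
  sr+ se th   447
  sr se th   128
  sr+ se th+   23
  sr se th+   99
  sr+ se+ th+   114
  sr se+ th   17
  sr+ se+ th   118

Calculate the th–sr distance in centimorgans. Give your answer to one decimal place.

18.8 centimorgans

The two most frequent reciprocal classes, sr se+ th+ and sr+ se th, are the parental types, so the F1 was sr se+ th+ / sr+ se th.
The two rarest classes, sr se+ th and sr+ se th+, are the double crossovers. Comparing them with the parentals, only the th allele has switched, so th is the middle locus and the order is sr – th – se.
Crossovers in the sr–th interval produce the single-crossover classes sr+ se+ th+ and sr se th (114 + 128 = 242) plus the double crossovers (40).
RF(sr–th) = (242 + 40) / 1500 = 282/1500 = 0.1880 → 18.8 centimorgans.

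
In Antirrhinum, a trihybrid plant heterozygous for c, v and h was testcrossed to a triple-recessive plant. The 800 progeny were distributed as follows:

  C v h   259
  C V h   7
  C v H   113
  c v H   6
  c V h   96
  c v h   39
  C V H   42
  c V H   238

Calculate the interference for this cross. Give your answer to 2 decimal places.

The two most frequent reciprocal classes, c V H and C v h, are the parental types, so the F1 was c V H / C v h.
The two rarest classes, c v H and C V h, are the double crossovers. Comparing them with the parentals, only the v allele has switched, so v is the middle locus and the order is h – v – c.
h–v: (209 + 13)/800 = 0.2775; v–c: (81 + 13)/800 = 0.1175.
Expected DCO frequency = 0.2775 × 0.1175 ≈ 0.03261; observed = 13/800 ≈ 0.01625.
Coefficient of coincidence = 0.01625/0.03261 ≈ 0.50; interference = 1 − 0.50 = 0.50.

0.50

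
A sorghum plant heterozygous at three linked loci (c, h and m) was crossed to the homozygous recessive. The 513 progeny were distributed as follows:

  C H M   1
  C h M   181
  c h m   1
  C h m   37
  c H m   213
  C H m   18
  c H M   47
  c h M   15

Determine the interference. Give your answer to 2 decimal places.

The two most frequent reciprocal classes, c H m and C h M, are the parental types, so the F1 was c H m / C h M.
The two rarest classes, c h m and C H M, are the double crossovers. Comparing them with the parentals, only the h allele has switched, so h is the middle locus and the order is c – h – m.
c–h: (33 + 2)/513 = 0.0682; h–m: (84 + 2)/513 = 0.1676.
Expected DCO frequency = 0.0682 × 0.1676 ≈ 0.01143; observed = 2/513 ≈ 0.00390.
Coefficient of coincidence = 0.00390/0.01143 ≈ 0.34; interference = 1 − 0.34 = 0.66.

0.66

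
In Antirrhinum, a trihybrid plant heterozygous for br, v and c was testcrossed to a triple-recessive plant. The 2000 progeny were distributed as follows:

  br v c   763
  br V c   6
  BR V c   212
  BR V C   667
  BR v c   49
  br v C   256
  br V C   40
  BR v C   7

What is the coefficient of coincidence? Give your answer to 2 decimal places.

The two most frequent reciprocal classes, br v c and BR V C, are the parental types, so the F1 was br v c / BR V C.
The two rarest classes, br V c and BR v C, are the double crossovers. Comparing them with the parentals, only the v allele has switched, so v is the middle locus and the order is c – v – br.
c–v: (468 + 13)/2000 = 0.2405; v–br: (89 + 13)/2000 = 0.0510.
Expected DCO frequency = 0.2405 × 0.0510 ≈ 0.01227; observed = 13/2000 ≈ 0.00650.
Coefficient of coincidence = 0.00650/0.01227 ≈ 0.53.

0.53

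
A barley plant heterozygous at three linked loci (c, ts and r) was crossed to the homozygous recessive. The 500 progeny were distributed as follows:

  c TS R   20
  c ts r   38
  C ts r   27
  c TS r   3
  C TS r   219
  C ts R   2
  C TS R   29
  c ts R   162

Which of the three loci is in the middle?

c

The two most frequent reciprocal classes, c ts R and C TS r, are the parental types, so the F1 was c ts R / C TS r.
The two rarest classes, C ts R and c TS r, are the double crossovers. Comparing them with the parentals, only the c allele has switched, so c is the middle locus and the order is ts – c – r.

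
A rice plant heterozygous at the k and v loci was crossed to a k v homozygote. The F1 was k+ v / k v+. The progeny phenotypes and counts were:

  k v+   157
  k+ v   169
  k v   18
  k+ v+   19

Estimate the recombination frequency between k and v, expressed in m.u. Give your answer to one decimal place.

The recombinant classes are k+ v+ and k v: 19 + 18 = 37.
Recombination frequency = 37/363 = 0.1019 ≈ 10.2%, i.e. 10.2 m.u.

10.2 m.u.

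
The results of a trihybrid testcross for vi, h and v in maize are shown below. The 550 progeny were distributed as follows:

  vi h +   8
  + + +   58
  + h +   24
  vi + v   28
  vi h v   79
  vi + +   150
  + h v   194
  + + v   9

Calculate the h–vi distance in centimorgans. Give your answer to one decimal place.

The two most frequent reciprocal classes, + h v and vi + +, are the parental types, so the F1 was + h v / vi + +.
The two rarest classes, + + v and vi h +, are the double crossovers. Comparing them with the parentals, only the h allele has switched, so h is the middle locus and the order is v – h – vi.
Crossovers in the h–vi interval produce the single-crossover classes vi h v and + + + (79 + 58 = 137) plus the double crossovers (17).
RF(h–vi) = (137 + 17) / 550 = 154/550 = 0.2800 → 28.0 centimorgans.

28.0 centimorgans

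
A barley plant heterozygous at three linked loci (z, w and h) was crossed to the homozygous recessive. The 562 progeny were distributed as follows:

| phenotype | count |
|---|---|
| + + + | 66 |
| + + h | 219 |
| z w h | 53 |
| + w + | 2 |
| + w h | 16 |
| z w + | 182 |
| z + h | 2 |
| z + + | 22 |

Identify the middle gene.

The two most frequent reciprocal classes, z w + and + + h, are the parental types, so the F1 was z w + / + + h.
The two rarest classes, + w + and z + h, are the double crossovers. Comparing them with the parentals, only the z allele has switched, so z is the middle locus and the order is w – z – h.

z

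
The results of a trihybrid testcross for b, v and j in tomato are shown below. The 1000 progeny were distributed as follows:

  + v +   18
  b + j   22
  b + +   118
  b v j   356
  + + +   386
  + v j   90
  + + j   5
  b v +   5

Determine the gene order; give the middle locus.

The two most frequent reciprocal classes, + + + and b v j, are the parental types, so the F1 was + + + / b v j.
The two rarest classes, + + j and b v +, are the double crossovers. Comparing them with the parentals, only the j allele has switched, so j is the middle locus and the order is b – j – v.

j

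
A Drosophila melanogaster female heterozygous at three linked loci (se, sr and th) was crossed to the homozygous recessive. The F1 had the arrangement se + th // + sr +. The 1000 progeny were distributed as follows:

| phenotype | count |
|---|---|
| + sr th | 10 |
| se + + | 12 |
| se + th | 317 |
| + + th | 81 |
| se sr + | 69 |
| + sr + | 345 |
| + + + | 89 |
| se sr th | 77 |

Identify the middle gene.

th

The two rarest classes, se + + and + sr th, are the double crossovers. Comparing them with the parentals, only the th allele has switched, so th is the middle locus and the order is se – th – sr.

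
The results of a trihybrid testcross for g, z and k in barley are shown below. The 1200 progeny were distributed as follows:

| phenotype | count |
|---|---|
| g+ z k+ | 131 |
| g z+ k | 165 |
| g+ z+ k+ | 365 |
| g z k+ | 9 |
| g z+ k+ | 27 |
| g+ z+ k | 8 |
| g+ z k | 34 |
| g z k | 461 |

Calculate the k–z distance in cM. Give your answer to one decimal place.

26.1 cM

The two most frequent reciprocal classes, g+ z+ k+ and g z k, are the parental types, so the F1 was g+ z+ k+ / g z k.
The two rarest classes, g+ z+ k and g z k+, are the double crossovers. Comparing them with the parentals, only the k allele has switched, so k is the middle locus and the order is z – k – g.
Crossovers in the z–k interval produce the single-crossover classes g+ z k+ and g z+ k (131 + 165 = 296) plus the double crossovers (17).
RF(z–k) = (296 + 17) / 1200 = 313/1200 = 0.2608 → 26.1 cM.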